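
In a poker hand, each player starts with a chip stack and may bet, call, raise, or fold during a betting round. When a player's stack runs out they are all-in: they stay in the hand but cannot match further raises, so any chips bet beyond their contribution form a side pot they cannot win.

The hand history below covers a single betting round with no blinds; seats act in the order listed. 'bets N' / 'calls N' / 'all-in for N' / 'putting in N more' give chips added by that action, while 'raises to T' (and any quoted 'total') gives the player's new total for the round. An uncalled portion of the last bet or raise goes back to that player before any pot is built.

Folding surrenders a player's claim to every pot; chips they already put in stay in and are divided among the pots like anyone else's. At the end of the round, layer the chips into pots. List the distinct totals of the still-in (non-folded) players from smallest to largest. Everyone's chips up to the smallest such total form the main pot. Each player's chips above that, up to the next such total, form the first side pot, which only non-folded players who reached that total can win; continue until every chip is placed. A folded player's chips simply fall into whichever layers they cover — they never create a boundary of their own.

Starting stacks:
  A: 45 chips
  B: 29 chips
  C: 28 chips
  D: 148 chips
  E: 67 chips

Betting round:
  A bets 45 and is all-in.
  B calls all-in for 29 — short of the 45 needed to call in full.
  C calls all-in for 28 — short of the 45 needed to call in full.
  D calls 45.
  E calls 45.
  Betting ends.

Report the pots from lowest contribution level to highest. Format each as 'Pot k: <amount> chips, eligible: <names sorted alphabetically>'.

Pot 1: 140 chips, eligible: A, B, C, D, E
Pot 2: 4 chips, eligible: A, B, D, E
Pot 3: 48 chips, eligible: A, D, E

Derivation:
Contributions: A=45, B=29, C=28, D=45, E=45
Pot levels (distinct totals of non-folded players): 28, 29, 45
Layer 1-28: 28 each from A, B, C, D, E = 28*5 = 140 chips; eligible A, B, C, D, E
Layer 29-29: 1 each from A, B, D, E = 1*4 = 4 chips; eligible A, B, D, E
Layer 30-45: 16 each from A, D, E = 16*3 = 48 chips; eligible A, D, E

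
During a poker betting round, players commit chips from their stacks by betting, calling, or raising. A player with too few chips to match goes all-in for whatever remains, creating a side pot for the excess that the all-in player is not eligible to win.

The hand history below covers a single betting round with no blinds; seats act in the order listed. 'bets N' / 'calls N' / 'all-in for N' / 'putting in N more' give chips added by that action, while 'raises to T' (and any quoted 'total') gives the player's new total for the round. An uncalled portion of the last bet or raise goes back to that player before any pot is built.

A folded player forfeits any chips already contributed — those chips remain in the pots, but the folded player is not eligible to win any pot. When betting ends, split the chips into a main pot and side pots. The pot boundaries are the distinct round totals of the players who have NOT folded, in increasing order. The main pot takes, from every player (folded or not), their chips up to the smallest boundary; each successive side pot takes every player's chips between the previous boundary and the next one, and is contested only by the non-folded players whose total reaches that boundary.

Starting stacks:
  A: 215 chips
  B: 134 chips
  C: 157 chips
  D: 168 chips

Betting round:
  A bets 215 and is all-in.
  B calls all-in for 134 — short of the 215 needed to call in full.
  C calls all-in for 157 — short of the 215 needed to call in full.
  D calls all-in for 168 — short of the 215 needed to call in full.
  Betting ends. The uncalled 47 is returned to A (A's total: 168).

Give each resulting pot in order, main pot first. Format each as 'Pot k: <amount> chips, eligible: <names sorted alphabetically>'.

Contributions (after 47 returned to A): A=168, B=134, C=157, D=168
Pot levels (distinct totals of non-folded players): 134, 157, 168
Layer 1-134: 134 each from A, B, C, D = 134*4 = 536 chips; eligible A, B, C, D
Layer 135-157: 23 each from A, C, D = 23*3 = 69 chips; eligible A, C, D
Layer 158-168: 11 each from A, D = 11*2 = 22 chips; eligible A, D

Pot 1: 536 chips, eligible: A, B, C, D
Pot 2: 69 chips, eligible: A, C, D
Pot 3: 22 chips, eligible: A, D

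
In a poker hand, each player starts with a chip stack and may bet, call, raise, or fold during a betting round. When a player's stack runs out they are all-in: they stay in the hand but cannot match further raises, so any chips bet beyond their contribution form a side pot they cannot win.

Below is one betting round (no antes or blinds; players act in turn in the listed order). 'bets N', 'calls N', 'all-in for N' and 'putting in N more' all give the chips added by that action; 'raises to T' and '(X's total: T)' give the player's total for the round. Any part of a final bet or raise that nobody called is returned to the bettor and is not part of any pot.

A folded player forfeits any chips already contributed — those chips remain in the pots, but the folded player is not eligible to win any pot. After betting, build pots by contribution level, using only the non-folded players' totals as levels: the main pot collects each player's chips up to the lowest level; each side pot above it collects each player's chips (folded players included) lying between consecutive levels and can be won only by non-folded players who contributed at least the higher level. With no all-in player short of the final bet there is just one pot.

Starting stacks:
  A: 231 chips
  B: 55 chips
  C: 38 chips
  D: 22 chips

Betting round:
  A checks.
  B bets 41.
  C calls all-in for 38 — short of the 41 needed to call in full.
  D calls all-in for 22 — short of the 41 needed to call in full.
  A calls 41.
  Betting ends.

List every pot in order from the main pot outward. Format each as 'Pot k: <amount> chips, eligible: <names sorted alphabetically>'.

Contributions: A=41, B=41, C=38, D=22
Pot levels (distinct totals of non-folded players): 22, 38, 41
Layer 1-22: 22 each from A, B, C, D = 22*4 = 88 chips; eligible A, B, C, D
Layer 23-38: 16 each from A, B, C = 16*3 = 48 chips; eligible A, B, C
Layer 39-41: 3 each from A, B = 3*2 = 6 chips; eligible A, B

Pot 1: 88 chips, eligible: A, B, C, D
Pot 2: 48 chips, eligible: A, B, C
Pot 3: 6 chips, eligible: A, B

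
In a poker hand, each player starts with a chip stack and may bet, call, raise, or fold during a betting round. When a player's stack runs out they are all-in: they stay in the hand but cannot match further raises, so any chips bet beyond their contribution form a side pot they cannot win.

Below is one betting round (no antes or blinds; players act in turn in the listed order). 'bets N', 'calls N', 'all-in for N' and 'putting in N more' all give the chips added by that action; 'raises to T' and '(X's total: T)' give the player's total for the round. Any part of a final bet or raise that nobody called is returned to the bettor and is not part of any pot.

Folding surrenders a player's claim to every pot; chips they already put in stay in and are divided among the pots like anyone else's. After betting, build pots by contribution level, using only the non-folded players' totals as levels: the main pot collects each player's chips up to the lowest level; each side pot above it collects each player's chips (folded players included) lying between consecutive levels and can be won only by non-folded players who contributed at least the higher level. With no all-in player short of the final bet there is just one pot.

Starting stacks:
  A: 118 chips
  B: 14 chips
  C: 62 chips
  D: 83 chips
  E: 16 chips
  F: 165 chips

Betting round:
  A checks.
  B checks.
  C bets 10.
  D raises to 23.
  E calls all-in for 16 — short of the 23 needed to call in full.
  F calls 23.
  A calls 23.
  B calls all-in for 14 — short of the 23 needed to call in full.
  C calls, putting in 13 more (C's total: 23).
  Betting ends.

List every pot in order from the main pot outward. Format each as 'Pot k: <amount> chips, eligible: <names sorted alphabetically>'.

Contributions: A=23, B=14, C=23, D=23, E=16, F=23
Pot levels (distinct totals of non-folded players): 14, 16, 23
Layer 1-14: 14 each from A, B, C, D, E, F = 14*6 = 84 chips; eligible A, B, C, D, E, F
Layer 15-16: 2 each from A, C, D, E, F = 2*5 = 10 chips; eligible A, C, D, E, F
Layer 17-23: 7 each from A, C, D, F = 7*4 = 28 chips; eligible A, C, D, F

Pot 1: 84 chips, eligible: A, B, C, D, E, F
Pot 2: 10 chips, eligible: A, C, D, E, F
Pot 3: 28 chips, eligible: A, C, D, F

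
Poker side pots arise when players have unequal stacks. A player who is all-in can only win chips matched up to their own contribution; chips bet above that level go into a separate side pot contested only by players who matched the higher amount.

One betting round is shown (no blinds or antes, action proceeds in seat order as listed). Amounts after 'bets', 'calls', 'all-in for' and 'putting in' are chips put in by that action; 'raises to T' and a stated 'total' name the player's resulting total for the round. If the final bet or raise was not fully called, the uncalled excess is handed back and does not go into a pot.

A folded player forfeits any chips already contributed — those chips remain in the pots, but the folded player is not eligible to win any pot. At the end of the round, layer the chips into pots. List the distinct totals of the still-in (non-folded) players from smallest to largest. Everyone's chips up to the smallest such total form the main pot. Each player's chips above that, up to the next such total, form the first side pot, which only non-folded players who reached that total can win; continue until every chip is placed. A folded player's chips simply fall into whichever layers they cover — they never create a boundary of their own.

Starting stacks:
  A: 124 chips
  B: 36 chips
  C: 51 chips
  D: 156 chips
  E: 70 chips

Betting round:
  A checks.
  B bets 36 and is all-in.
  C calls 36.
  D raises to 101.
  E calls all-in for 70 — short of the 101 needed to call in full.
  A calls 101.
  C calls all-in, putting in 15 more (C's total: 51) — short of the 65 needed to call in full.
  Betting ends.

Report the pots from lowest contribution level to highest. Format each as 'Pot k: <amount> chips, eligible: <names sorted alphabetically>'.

Contributions: A=101, B=36, C=51, D=101, E=70
Pot levels (distinct totals of non-folded players): 36, 51, 70, 101
Layer 1-36: 36 each from A, B, C, D, E = 36*5 = 180 chips; eligible A, B, C, D, E
Layer 37-51: 15 each from A, C, D, E = 15*4 = 60 chips; eligible A, C, D, E
Layer 52-70: 19 each from A, D, E = 19*3 = 57 chips; eligible A, D, E
Layer 71-101: 31 each from A, D = 31*2 = 62 chips; eligible A, D

Pot 1: 180 chips, eligible: A, B, C, D, E
Pot 2: 60 chips, eligible: A, C, D, E
Pot 3: 57 chips, eligible: A, D, E
Pot 4: 62 chips, eligible: A, D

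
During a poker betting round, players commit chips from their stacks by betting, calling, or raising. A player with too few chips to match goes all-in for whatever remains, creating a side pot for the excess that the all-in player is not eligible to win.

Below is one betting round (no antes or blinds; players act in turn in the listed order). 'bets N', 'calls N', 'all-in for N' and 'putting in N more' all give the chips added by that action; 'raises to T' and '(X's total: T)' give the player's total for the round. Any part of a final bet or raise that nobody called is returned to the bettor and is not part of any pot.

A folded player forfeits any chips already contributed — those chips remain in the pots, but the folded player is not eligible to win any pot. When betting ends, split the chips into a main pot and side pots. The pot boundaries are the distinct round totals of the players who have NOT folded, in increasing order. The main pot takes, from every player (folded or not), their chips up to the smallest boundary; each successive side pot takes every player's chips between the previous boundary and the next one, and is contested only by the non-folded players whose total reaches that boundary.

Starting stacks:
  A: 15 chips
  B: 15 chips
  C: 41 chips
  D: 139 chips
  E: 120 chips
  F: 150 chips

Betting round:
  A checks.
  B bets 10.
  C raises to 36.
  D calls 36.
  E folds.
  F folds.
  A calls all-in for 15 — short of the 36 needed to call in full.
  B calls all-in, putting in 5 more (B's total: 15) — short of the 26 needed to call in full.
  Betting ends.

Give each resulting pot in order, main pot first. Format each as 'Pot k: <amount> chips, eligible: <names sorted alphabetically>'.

Contributions: A=15, B=15, C=36, D=36
Folded: E, F
Pot levels (distinct totals of non-folded players): 15, 36
Layer 1-15: 15 each from A, B, C, D = 15*4 = 60 chips; eligible A, B, C, D
Layer 16-36: 21 each from C, D = 21*2 = 42 chips; eligible C, D

Pot 1: 60 chips, eligible: A, B, C, D
Pot 2: 42 chips, eligible: C, D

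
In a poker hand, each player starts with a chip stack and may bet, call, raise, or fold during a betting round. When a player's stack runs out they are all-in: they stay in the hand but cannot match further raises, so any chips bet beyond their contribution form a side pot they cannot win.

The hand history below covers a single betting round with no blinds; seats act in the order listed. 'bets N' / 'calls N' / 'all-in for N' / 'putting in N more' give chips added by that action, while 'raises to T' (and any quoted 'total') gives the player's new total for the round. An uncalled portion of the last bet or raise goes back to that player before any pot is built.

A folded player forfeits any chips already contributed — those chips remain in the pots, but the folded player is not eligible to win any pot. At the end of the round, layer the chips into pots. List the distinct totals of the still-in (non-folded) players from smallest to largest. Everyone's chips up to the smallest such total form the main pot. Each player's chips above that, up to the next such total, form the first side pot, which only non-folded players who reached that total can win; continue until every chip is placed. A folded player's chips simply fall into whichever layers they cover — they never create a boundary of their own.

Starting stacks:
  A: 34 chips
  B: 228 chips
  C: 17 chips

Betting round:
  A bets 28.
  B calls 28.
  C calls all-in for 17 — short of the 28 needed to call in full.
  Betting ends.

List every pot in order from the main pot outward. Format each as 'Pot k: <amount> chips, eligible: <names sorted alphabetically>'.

Contributions: A=28, B=28, C=17
Pot levels (distinct totals of non-folded players): 17, 28
Layer 1-17: 17 each from A, B, C = 17*3 = 51 chips; eligible A, B, C
Layer 18-28: 11 each from A, B = 11*2 = 22 chips; eligible A, B

Pot 1: 51 chips, eligible: A, B, C
Pot 2: 22 chips, eligible: A, B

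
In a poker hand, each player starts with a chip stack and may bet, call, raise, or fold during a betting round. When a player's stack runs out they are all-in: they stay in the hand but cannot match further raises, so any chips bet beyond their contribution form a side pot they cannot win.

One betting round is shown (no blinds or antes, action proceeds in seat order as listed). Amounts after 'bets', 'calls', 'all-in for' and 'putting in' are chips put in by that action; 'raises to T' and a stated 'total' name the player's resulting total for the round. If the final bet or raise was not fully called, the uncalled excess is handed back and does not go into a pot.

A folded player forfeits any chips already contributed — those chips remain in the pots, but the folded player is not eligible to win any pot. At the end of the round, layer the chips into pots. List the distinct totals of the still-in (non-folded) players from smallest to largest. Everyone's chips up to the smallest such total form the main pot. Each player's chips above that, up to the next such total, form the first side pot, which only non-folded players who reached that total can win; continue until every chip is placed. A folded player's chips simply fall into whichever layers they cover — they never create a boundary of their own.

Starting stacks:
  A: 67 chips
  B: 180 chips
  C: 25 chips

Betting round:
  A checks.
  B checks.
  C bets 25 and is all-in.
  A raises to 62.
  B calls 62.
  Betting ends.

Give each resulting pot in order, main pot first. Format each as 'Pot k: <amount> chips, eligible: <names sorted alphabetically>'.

Pot 1: 75 chips, eligible: A, B, C
Pot 2: 74 chips, eligible: A, B

Derivation:
Contributions: A=62, B=62, C=25
Pot levels (distinct totals of non-folded players): 25, 62
Layer 1-25: 25 each from A, B, C = 25*3 = 75 chips; eligible A, B, C
Layer 26-62: 37 each from A, B = 37*2 = 74 chips; eligible A, B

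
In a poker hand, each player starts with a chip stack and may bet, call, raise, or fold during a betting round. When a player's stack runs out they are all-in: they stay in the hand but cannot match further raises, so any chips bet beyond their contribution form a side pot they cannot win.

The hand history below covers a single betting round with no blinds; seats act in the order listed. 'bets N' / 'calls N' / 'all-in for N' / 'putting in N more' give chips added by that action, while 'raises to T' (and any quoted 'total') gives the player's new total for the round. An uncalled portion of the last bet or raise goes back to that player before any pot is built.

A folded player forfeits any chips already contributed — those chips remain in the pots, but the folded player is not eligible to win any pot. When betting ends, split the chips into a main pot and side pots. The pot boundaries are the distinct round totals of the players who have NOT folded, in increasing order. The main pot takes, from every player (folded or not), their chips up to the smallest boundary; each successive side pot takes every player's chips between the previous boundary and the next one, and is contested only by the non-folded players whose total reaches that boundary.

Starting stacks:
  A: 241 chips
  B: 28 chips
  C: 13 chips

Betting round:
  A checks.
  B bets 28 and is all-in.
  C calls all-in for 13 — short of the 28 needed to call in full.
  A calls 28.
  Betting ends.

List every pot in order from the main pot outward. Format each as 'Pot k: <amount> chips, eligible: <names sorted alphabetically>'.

Pot 1: 39 chips, eligible: A, B, C
Pot 2: 30 chips, eligible: A, B

Derivation:
Contributions: A=28, B=28, C=13
Pot levels (distinct totals of non-folded players): 13, 28
Layer 1-13: 13 each from A, B, C = 13*3 = 39 chips; eligible A, B, C
Layer 14-28: 15 each from A, B = 15*2 = 30 chips; eligible A, B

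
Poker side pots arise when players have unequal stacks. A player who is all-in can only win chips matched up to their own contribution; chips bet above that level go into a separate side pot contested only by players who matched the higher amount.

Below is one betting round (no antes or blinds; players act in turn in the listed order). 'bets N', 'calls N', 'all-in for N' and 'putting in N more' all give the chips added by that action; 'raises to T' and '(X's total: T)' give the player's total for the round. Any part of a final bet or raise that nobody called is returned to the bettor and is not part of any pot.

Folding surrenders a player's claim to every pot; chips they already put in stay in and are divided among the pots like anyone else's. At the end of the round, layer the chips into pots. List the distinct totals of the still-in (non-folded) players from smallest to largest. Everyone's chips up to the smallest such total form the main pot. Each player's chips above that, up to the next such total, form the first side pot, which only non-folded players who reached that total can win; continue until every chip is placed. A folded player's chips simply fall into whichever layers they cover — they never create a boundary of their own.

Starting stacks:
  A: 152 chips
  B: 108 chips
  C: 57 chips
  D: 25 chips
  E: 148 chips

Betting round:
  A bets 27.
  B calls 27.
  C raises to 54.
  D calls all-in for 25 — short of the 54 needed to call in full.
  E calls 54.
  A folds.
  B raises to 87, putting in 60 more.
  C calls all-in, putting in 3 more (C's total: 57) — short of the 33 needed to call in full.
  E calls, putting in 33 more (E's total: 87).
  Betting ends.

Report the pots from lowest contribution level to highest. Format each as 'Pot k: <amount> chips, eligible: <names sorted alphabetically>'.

Contributions: A=27, B=87, C=57, D=25, E=87
Folded: A
Pot levels (distinct totals of non-folded players): 25, 57, 87
Layer 1-25: 25 each from A, B, C, D, E = 25*5 = 125 chips; eligible B, C, D, E
Layer 26-57: A 2 + B 32 + C 32 + E 32 = 98 chips; eligible B, C, E
Layer 58-87: 30 each from B, E = 30*2 = 60 chips; eligible B, E

Pot 1: 125 chips, eligible: B, C, D, E
Pot 2: 98 chips, eligible: B, C, E
Pot 3: 60 chips, eligible: B, E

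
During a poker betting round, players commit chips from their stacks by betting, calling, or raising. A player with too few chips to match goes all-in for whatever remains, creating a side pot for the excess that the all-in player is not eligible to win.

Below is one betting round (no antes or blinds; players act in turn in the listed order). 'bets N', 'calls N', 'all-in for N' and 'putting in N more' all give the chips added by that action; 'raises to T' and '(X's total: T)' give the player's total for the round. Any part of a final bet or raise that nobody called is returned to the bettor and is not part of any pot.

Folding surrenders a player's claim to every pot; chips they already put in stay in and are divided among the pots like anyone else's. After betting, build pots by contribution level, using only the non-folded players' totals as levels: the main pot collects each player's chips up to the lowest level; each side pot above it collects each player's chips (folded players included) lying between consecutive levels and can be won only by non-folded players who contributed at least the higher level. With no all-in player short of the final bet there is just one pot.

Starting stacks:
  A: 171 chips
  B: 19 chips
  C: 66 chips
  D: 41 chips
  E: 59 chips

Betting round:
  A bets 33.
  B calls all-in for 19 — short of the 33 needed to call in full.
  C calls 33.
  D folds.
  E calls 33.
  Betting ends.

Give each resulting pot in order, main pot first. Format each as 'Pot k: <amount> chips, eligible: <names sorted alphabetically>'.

Pot 1: 76 chips, eligible: A, B, C, E
Pot 2: 42 chips, eligible: A, C, E

Derivation:
Contributions: A=33, B=19, C=33, E=33
Folded: D
Pot levels (distinct totals of non-folded players): 19, 33
Layer 1-19: 19 each from A, B, C, E = 19*4 = 76 chips; eligible A, B, C, E
Layer 20-33: 14 each from A, C, E = 14*3 = 42 chips; eligible A, C, E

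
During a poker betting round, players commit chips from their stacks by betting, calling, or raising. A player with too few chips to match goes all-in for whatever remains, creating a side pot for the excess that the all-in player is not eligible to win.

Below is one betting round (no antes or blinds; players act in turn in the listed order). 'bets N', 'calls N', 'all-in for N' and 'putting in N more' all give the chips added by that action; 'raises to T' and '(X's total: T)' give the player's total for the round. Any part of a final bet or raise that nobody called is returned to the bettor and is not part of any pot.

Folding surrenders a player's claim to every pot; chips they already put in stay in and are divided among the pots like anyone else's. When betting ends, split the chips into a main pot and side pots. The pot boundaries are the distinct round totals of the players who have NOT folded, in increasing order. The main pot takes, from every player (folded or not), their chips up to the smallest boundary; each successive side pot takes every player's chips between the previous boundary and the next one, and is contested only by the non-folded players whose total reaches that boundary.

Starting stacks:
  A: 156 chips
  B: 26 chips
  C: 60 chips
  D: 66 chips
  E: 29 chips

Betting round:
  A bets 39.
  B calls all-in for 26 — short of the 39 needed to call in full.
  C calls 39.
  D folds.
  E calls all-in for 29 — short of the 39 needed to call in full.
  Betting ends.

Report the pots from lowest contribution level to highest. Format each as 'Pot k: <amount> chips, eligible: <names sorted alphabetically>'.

Pot 1: 104 chips, eligible: A, B, C, E
Pot 2: 9 chips, eligible: A, C, E
Pot 3: 20 chips, eligible: A, C

Derivation:
Contributions: A=39, B=26, C=39, E=29
Folded: D
Pot levels (distinct totals of non-folded players): 26, 29, 39
Layer 1-26: 26 each from A, B, C, E = 26*4 = 104 chips; eligible A, B, C, E
Layer 27-29: 3 each from A, C, E = 3*3 = 9 chips; eligible A, C, E
Layer 30-39: 10 each from A, C = 10*2 = 20 chips; eligible A, C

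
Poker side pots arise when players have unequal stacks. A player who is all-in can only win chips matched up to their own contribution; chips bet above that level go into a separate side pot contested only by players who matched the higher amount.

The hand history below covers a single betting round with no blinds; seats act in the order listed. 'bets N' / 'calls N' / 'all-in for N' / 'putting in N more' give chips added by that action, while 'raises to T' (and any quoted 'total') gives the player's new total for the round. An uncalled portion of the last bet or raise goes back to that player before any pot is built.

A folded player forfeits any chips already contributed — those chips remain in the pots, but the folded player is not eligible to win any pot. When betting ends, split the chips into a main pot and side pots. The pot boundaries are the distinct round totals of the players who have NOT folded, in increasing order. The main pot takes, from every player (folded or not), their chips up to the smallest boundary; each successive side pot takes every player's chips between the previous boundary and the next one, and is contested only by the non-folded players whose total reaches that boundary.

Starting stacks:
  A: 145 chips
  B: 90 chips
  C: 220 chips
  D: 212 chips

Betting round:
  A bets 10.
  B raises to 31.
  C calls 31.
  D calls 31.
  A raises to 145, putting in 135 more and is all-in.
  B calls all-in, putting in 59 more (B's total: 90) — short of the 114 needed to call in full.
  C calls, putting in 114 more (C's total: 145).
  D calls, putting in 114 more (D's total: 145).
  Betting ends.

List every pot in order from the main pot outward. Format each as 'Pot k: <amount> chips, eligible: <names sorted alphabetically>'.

Pot 1: 360 chips, eligible: A, B, C, D
Pot 2: 165 chips, eligible: A, C, D

Derivation:
Contributions: A=145, B=90, C=145, D=145
Pot levels (distinct totals of non-folded players): 90, 145
Layer 1-90: 90 each from A, B, C, D = 90*4 = 360 chips; eligible A, B, C, D
Layer 91-145: 55 each from A, C, D = 55*3 = 165 chips; eligible A, C, D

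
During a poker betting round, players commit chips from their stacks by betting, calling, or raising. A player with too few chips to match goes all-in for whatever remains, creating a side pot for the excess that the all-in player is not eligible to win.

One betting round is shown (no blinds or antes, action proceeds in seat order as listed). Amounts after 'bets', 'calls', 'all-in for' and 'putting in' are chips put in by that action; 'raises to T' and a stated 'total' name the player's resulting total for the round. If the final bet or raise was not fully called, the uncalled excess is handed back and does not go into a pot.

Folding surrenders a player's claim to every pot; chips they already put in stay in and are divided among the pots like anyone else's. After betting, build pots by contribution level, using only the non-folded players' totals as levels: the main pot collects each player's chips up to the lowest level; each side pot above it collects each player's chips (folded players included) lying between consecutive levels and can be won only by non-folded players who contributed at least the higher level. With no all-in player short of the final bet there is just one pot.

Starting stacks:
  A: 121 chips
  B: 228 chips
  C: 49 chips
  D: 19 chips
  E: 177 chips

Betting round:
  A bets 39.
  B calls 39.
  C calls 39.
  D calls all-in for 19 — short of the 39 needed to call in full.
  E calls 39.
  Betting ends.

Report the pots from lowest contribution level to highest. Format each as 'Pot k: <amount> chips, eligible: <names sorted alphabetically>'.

Pot 1: 95 chips, eligible: A, B, C, D, E
Pot 2: 80 chips, eligible: A, B, C, E

Derivation:
Contributions: A=39, B=39, C=39, D=19, E=39
Pot levels (distinct totals of non-folded players): 19, 39
Layer 1-19: 19 each from A, B, C, D, E = 19*5 = 95 chips; eligible A, B, C, D, E
Layer 20-39: 20 each from A, B, C, E = 20*4 = 80 chips; eligible A, B, C, E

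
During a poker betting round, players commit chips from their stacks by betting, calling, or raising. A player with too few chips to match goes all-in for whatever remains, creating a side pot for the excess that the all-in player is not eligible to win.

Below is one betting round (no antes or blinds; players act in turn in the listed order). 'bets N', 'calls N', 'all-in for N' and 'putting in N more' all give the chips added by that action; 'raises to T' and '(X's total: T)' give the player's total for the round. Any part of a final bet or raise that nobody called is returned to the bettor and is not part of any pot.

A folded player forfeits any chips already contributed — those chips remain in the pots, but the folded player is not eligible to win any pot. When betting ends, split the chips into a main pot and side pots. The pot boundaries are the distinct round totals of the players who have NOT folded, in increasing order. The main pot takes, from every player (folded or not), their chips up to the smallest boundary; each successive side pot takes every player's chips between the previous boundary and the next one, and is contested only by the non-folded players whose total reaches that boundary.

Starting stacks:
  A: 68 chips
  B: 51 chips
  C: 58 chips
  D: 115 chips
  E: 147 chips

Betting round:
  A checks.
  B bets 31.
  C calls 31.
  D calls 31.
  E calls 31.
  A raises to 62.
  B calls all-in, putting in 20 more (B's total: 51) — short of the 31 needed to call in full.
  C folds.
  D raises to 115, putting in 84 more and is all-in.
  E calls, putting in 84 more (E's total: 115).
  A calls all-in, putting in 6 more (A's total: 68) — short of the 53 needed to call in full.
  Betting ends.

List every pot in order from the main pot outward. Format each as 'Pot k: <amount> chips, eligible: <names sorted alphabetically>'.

Contributions: A=68, B=51, C=31, D=115, E=115
Folded: C
Pot levels (distinct totals of non-folded players): 51, 68, 115
Layer 1-51: A 51 + B 51 + C 31 + D 51 + E 51 = 235 chips; eligible A, B, D, E
Layer 52-68: 17 each from A, D, E = 17*3 = 51 chips; eligible A, D, E
Layer 69-115: 47 each from D, E = 47*2 = 94 chips; eligible D, E

Pot 1: 235 chips, eligible: A, B, D, E
Pot 2: 51 chips, eligible: A, D, E
Pot 3: 94 chips, eligible: D, E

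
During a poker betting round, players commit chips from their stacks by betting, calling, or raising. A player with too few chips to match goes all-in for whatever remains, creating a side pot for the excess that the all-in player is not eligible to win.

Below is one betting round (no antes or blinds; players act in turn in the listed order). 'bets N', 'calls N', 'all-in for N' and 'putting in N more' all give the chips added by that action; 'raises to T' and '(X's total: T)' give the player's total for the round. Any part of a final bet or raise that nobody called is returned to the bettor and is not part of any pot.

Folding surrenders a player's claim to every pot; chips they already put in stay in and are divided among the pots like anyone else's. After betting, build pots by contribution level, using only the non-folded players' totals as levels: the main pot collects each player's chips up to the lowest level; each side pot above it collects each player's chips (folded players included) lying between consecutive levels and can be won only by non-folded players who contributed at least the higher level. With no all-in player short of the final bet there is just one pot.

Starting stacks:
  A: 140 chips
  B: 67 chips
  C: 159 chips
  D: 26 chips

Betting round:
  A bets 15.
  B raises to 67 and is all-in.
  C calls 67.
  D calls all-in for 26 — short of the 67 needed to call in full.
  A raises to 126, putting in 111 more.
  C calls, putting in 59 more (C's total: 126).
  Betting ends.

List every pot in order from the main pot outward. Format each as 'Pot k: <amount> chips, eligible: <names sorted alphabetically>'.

Pot 1: 104 chips, eligible: A, B, C, D
Pot 2: 123 chips, eligible: A, B, C
Pot 3: 118 chips, eligible: A, C

Derivation:
Contributions: A=126, B=67, C=126, D=26
Pot levels (distinct totals of non-folded players): 26, 67, 126
Layer 1-26: 26 each from A, B, C, D = 26*4 = 104 chips; eligible A, B, C, D
Layer 27-67: 41 each from A, B, C = 41*3 = 123 chips; eligible A, B, C
Layer 68-126: 59 each from A, C = 59*2 = 118 chips; eligible A, C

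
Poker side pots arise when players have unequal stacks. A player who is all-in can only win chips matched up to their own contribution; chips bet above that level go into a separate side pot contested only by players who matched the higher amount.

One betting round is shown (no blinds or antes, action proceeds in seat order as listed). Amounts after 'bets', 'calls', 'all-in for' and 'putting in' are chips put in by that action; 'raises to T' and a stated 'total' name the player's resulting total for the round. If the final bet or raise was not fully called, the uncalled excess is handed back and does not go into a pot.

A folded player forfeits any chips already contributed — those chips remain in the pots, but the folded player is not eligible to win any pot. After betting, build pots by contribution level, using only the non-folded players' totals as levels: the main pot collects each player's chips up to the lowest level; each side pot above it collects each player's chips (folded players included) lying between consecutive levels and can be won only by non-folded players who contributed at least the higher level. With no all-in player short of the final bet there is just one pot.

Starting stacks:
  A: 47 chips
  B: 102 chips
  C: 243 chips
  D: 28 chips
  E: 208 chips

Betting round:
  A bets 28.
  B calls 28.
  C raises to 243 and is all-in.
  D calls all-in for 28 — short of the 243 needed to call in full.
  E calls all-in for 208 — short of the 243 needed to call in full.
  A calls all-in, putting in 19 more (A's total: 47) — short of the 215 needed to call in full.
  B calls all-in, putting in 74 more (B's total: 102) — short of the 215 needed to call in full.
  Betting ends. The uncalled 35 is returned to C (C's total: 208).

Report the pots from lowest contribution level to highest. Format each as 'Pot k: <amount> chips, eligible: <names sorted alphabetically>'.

Pot 1: 140 chips, eligible: A, B, C, D, E
Pot 2: 76 chips, eligible: A, B, C, E
Pot 3: 165 chips, eligible: B, C, E
Pot 4: 212 chips, eligible: C, E

Derivation:
Contributions (after 35 returned to C): A=47, B=102, C=208, D=28, E=208
Pot levels (distinct totals of non-folded players): 28, 47, 102, 208
Layer 1-28: 28 each from A, B, C, D, E = 28*5 = 140 chips; eligible A, B, C, D, E
Layer 29-47: 19 each from A, B, C, E = 19*4 = 76 chips; eligible A, B, C, E
Layer 48-102: 55 each from B, C, E = 55*3 = 165 chips; eligible B, C, E
Layer 103-208: 106 each from C, E = 106*2 = 212 chips; eligible C, E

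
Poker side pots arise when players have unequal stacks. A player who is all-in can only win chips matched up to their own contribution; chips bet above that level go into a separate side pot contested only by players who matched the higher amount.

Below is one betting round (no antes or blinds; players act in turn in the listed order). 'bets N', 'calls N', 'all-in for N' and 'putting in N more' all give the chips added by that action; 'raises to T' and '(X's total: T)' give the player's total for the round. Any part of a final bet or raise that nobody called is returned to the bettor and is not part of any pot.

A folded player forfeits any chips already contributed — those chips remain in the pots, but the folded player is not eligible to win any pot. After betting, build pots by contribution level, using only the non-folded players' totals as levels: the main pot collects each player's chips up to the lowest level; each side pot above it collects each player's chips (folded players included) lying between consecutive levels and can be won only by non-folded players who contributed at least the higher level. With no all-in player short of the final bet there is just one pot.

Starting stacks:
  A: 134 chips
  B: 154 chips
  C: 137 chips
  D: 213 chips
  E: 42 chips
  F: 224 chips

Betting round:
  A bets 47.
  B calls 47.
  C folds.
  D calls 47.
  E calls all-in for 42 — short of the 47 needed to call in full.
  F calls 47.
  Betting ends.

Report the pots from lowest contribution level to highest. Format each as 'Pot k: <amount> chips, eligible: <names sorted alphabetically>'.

Contributions: A=47, B=47, D=47, E=42, F=47
Folded: C
Pot levels (distinct totals of non-folded players): 42, 47
Layer 1-42: 42 each from A, B, D, E, F = 42*5 = 210 chips; eligible A, B, D, E, F
Layer 43-47: 5 each from A, B, D, F = 5*4 = 20 chips; eligible A, B, D, F

Pot 1: 210 chips, eligible: A, B, D, E, F
Pot 2: 20 chips, eligible: A, B, D, F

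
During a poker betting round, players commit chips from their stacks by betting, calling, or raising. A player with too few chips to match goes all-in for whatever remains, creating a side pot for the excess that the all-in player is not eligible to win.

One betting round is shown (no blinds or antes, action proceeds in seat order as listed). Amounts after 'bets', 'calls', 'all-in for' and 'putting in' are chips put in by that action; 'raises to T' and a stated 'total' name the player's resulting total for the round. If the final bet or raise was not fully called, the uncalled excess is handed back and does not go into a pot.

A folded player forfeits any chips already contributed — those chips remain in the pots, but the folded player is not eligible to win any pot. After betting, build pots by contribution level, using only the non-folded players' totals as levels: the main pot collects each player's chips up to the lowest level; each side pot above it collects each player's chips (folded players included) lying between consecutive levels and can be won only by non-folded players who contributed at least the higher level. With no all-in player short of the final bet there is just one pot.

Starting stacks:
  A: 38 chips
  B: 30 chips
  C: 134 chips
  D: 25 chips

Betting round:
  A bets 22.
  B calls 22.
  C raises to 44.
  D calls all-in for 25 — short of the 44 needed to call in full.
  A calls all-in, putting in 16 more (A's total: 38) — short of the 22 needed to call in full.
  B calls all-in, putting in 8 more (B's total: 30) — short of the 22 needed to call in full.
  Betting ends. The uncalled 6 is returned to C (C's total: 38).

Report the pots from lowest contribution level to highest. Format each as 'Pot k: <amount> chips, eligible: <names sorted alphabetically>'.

Pot 1: 100 chips, eligible: A, B, C, D
Pot 2: 15 chips, eligible: A, B, C
Pot 3: 16 chips, eligible: A, C

Derivation:
Contributions (after 6 returned to C): A=38, B=30, C=38, D=25
Pot levels (distinct totals of non-folded players): 25, 30, 38
Layer 1-25: 25 each from A, B, C, D = 25*4 = 100 chips; eligible A, B, C, D
Layer 26-30: 5 each from A, B, C = 5*3 = 15 chips; eligible A, B, C
Layer 31-38: 8 each from A, C = 8*2 = 16 chips; eligible A, C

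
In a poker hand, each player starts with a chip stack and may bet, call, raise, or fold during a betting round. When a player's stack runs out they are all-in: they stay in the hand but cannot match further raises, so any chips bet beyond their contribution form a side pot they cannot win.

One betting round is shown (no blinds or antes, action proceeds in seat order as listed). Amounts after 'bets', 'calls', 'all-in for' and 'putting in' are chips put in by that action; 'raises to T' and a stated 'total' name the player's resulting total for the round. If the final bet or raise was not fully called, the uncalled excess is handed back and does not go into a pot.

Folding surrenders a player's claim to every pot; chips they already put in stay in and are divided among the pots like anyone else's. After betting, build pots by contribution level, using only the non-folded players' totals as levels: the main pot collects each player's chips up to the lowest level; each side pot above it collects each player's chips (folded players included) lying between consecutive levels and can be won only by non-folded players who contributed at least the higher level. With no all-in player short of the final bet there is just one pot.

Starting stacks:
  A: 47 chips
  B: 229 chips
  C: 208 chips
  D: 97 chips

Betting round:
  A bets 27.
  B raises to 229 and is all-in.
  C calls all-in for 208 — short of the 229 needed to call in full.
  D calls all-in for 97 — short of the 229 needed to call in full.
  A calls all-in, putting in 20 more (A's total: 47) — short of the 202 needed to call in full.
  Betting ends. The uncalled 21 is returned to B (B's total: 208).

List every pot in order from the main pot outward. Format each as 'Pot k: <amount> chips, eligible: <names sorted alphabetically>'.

Pot 1: 188 chips, eligible: A, B, C, D
Pot 2: 150 chips, eligible: B, C, D
Pot 3: 222 chips, eligible: B, C

Derivation:
Contributions (after 21 returned to B): A=47, B=208, C=208, D=97
Pot levels (distinct totals of non-folded players): 47, 97, 208
Layer 1-47: 47 each from A, B, C, D = 47*4 = 188 chips; eligible A, B, C, D
Layer 48-97: 50 each from B, C, D = 50*3 = 150 chips; eligible B, C, D
Layer 98-208: 111 each from B, C = 111*2 = 222 chips; eligible B, C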